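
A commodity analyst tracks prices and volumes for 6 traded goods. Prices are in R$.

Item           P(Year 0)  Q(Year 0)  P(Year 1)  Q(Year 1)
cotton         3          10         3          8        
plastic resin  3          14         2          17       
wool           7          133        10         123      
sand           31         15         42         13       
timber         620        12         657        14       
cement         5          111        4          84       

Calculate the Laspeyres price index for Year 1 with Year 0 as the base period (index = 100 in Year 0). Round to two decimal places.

109.33

Laspeyres price index uses base-period quantities as weights.
ΣP(Year 1)·Q(Year 0) = 3×10 + 2×14 + 10×133 + 42×15 + 657×12 + 4×111 = 30 + 28 + 1330 + 630 + 7884 + 444 = 10346
ΣP(Year 0)·Q(Year 0) = 3×10 + 3×14 + 7×133 + 31×15 + 620×12 + 5×111 = 30 + 42 + 931 + 465 + 7440 + 555 = 9463
Index = 10346 / 9463 × 100 = 109.3311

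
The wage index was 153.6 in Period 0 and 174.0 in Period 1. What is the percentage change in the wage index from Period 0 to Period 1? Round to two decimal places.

13.28%

Change = (174.0 − 153.6) / 153.6 × 100
       = 20.4 / 153.6 × 100 = 13.2813%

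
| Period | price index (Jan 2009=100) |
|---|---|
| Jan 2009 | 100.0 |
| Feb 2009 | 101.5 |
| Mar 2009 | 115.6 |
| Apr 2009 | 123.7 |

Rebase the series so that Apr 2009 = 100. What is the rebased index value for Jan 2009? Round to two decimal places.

Rebased(Jan 2009) = 100.0 / 123.7 × 100 = 80.8407

80.84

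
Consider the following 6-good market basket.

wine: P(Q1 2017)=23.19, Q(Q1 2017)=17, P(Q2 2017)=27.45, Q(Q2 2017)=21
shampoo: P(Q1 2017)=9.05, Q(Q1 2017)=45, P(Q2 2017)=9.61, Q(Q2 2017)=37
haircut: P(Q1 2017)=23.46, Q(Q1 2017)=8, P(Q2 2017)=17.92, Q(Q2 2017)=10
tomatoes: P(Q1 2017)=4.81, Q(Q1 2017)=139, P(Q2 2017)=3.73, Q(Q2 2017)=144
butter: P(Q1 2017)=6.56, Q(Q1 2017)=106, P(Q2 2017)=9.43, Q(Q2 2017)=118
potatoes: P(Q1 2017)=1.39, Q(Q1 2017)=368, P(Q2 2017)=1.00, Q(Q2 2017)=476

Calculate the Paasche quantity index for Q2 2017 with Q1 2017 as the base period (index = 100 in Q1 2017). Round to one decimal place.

110.5

Paasche quantity index uses current-period prices as weights.
ΣP(Q2 2017)·Q(Q2 2017) = 27.45×21 + 9.61×37 + 17.92×10 + 3.73×144 + 9.43×118 + 1.00×476 = 576.45 + 355.57 + 179.2 + 537.12 + 1112.74 + 476 = 3237.08
ΣP(Q2 2017)·Q(Q1 2017) = 27.45×17 + 9.61×45 + 17.92×8 + 3.73×139 + 9.43×106 + 1.00×368 = 466.65 + 432.45 + 143.36 + 518.47 + 999.58 + 368 = 2928.51
Index = 3237.08 / 2928.51 × 100 = 110.5368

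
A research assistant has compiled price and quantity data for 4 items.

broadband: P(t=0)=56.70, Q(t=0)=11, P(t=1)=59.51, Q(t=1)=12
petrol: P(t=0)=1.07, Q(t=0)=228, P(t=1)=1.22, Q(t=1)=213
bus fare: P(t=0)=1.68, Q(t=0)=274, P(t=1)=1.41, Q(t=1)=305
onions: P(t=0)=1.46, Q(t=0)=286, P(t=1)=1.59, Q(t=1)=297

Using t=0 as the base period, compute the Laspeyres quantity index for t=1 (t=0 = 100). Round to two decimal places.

106.23

Laspeyres quantity index uses base-period prices as weights.
ΣP(t=0)·Q(t=1) = 56.70×12 + 1.07×213 + 1.68×305 + 1.46×297 = 680.4 + 227.91 + 512.4 + 433.62 = 1854.33
ΣP(t=0)·Q(t=0) = 56.70×11 + 1.07×228 + 1.68×274 + 1.46×286 = 623.7 + 243.96 + 460.32 + 417.56 = 1745.54
Index = 1854.33 / 1745.54 × 100 = 106.2325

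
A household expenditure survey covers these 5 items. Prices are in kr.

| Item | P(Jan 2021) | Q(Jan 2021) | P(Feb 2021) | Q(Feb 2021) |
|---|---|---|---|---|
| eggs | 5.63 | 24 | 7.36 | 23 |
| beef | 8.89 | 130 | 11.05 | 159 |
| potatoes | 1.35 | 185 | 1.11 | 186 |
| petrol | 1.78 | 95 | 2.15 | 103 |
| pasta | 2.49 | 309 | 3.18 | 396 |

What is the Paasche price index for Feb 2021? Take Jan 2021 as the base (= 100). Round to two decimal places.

121.93

Paasche price index uses current-period quantities as weights.
ΣP(Feb 2021)·Q(Feb 2021) = 7.36×23 + 11.05×159 + 1.11×186 + 2.15×103 + 3.18×396 = 169.28 + 1756.95 + 206.46 + 221.45 + 1259.28 = 3613.42
ΣP(Jan 2021)·Q(Feb 2021) = 5.63×23 + 8.89×159 + 1.35×186 + 1.78×103 + 2.49×396 = 129.49 + 1413.51 + 251.1 + 183.34 + 986.04 = 2963.48
Index = 3613.42 / 2963.48 × 100 = 121.9316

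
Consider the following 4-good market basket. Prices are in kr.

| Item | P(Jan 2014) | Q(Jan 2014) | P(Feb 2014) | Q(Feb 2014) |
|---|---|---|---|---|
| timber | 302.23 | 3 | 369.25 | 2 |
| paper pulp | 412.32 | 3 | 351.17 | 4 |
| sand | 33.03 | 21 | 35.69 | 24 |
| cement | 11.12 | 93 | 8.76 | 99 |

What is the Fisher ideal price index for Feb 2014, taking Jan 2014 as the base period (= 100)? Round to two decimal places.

94.72

Laspeyres component (base-period weights):
ΣP(Feb 2014)Q(Jan 2014) = 369.25×3 + 351.17×3 + 35.69×21 + 8.76×93 = 1107.75 + 1053.51 + 749.49 + 814.68 = 3725.43
ΣP(Jan 2014)Q(Jan 2014) = 302.23×3 + 412.32×3 + 33.03×21 + 11.12×93 = 906.69 + 1236.96 + 693.63 + 1034.16 = 3871.44
L = 3725.43 / 3871.44 × 100 = 96.2285
Paasche component (current-period weights):
ΣP(Feb 2014)Q(Feb 2014) = 369.25×2 + 351.17×4 + 35.69×24 + 8.76×99 = 738.5 + 1404.68 + 856.56 + 867.24 = 3866.98
ΣP(Jan 2014)Q(Feb 2014) = 302.23×2 + 412.32×4 + 33.03×24 + 11.12×99 = 604.46 + 1649.28 + 792.72 + 1100.88 = 4147.34
P = 3866.98 / 4147.34 × 100 = 93.2400
Fisher = √(L × P) = √(96.2285 × 93.2400) = 94.7225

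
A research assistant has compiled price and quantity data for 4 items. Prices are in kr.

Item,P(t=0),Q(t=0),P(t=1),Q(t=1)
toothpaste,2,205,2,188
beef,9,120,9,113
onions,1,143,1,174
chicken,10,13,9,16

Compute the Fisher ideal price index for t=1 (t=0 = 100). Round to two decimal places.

Laspeyres component (base-period weights):
ΣP(t=1)Q(t=0) = 2×205 + 9×120 + 1×143 + 9×13 = 410 + 1080 + 143 + 117 = 1750
ΣP(t=0)Q(t=0) = 2×205 + 9×120 + 1×143 + 10×13 = 410 + 1080 + 143 + 130 = 1763
L = 1750 / 1763 × 100 = 99.2626
Paasche component (current-period weights):
ΣP(t=1)Q(t=1) = 2×188 + 9×113 + 1×174 + 9×16 = 376 + 1017 + 174 + 144 = 1711
ΣP(t=0)Q(t=1) = 2×188 + 9×113 + 1×174 + 10×16 = 376 + 1017 + 174 + 160 = 1727
P = 1711 / 1727 × 100 = 99.0735
Fisher = √(L × P) = √(99.2626 × 99.0735) = 99.1680

99.17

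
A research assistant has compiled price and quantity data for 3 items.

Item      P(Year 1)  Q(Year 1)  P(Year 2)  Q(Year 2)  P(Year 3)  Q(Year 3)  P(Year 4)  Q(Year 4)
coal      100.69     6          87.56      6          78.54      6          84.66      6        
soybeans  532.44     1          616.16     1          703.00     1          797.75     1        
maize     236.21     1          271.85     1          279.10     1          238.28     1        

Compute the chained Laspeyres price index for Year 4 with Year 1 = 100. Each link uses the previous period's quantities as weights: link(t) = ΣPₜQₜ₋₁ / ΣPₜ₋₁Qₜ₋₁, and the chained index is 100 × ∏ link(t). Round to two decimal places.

Link Year 1→Year 2:
ΣP(Year 2)Q(Year 1) = 87.56×6 + 616.16×1 + 271.85×1 = 525.36 + 616.16 + 271.85 = 1413.37
ΣP(Year 1)Q(Year 1) = 100.69×6 + 532.44×1 + 236.21×1 = 604.14 + 532.44 + 236.21 = 1372.79
link = 1413.37/1372.79 = 1.029560
Link Year 2→Year 3:
ΣP(Year 3)Q(Year 2) = 78.54×6 + 703.00×1 + 279.10×1 = 471.24 + 703 + 279.1 = 1453.34
ΣP(Year 2)Q(Year 2) = 87.56×6 + 616.16×1 + 271.85×1 = 525.36 + 616.16 + 271.85 = 1413.37
link = 1453.34/1413.37 = 1.028280
Link Year 3→Year 4:
ΣP(Year 4)Q(Year 3) = 84.66×6 + 797.75×1 + 238.28×1 = 507.96 + 797.75 + 238.28 = 1543.99
ΣP(Year 3)Q(Year 3) = 78.54×6 + 703.00×1 + 279.10×1 = 471.24 + 703 + 279.1 = 1453.34
link = 1543.99/1453.34 = 1.062374
Chained index = 100 × 1.029560 × 1.028280 × 1.062374 = 112.4710

112.47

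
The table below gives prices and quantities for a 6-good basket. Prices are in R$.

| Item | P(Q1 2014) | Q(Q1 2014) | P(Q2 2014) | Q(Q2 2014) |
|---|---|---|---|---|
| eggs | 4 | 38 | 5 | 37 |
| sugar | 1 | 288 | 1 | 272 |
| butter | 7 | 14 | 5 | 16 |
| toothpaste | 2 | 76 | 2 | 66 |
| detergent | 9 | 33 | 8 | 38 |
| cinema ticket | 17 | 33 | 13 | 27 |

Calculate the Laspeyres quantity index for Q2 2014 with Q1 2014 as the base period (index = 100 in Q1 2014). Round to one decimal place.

94.6

Laspeyres quantity index uses base-period prices as weights.
ΣP(Q1 2014)·Q(Q2 2014) = 4×37 + 1×272 + 7×16 + 2×66 + 9×38 + 17×27 = 148 + 272 + 112 + 132 + 342 + 459 = 1465
ΣP(Q1 2014)·Q(Q1 2014) = 4×38 + 1×288 + 7×14 + 2×76 + 9×33 + 17×33 = 152 + 288 + 98 + 152 + 297 + 561 = 1548
Index = 1465 / 1548 × 100 = 94.6382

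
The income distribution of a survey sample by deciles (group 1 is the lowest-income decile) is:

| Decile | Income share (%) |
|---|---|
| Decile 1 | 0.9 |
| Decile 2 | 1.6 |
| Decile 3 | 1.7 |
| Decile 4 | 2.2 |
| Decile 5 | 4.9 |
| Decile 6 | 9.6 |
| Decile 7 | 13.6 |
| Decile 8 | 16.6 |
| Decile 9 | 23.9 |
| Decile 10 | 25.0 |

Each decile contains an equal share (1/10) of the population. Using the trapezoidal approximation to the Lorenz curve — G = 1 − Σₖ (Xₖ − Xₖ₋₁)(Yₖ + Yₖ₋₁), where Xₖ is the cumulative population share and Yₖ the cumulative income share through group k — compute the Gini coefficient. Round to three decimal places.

Cumulative income shares Yₖ: 0.0090, 0.0250, 0.0420, 0.0640, 0.1130, 0.2090, 0.3450, 0.5110, 0.7500, 1.0000
Σ (Xₖ−Xₖ₋₁)(Yₖ+Yₖ₋₁) = (1/10)(0.0090+0.0000) + (1/10)(0.0250+0.0090) + (1/10)(0.0420+0.0250) + (1/10)(0.0640+0.0420) + (1/10)(0.1130+0.0640) + (1/10)(0.2090+0.1130) + (1/10)(0.3450+0.2090) + (1/10)(0.5110+0.3450) + (1/10)(0.7500+0.5110) + (1/10)(1.0000+0.7500)
  = 0.0009 + 0.0034 + 0.0067 + 0.0106 + 0.0177 + 0.0322 + 0.0554 + 0.0856 + 0.1261 + 0.1750 = 0.5136
G = 1 − 0.5136 = 0.4864

0.486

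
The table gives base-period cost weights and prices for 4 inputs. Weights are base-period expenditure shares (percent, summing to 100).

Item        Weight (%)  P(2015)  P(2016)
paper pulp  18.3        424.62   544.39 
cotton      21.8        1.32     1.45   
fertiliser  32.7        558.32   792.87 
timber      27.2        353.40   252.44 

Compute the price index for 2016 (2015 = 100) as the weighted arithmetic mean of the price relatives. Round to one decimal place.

paper pulp: 18.3 × (544.39/424.62) = 18.3 × 1.282064 = 23.4618
cotton: 21.8 × (1.45/1.32) = 21.8 × 1.098485 = 23.9470
fertiliser: 32.7 × (792.87/558.32) = 32.7 × 1.420100 = 46.4373
timber: 27.2 × (252.44/353.40) = 27.2 × 0.714318 = 19.4295
Index = Σ wᵢ·(p₁ᵢ/p₀ᵢ) = 23.4618 + 23.9470 + 46.4373 + 19.4295 = 113.2754

113.3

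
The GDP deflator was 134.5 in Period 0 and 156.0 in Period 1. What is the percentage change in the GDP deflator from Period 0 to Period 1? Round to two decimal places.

Change = (156.0 − 134.5) / 134.5 × 100
       = 21.5 / 134.5 × 100 = 15.9851%

15.99%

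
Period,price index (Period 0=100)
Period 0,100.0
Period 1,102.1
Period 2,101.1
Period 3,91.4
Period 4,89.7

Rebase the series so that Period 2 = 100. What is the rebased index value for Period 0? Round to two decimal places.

98.91

Rebased(Period 0) = 100.0 / 101.1 × 100 = 98.9120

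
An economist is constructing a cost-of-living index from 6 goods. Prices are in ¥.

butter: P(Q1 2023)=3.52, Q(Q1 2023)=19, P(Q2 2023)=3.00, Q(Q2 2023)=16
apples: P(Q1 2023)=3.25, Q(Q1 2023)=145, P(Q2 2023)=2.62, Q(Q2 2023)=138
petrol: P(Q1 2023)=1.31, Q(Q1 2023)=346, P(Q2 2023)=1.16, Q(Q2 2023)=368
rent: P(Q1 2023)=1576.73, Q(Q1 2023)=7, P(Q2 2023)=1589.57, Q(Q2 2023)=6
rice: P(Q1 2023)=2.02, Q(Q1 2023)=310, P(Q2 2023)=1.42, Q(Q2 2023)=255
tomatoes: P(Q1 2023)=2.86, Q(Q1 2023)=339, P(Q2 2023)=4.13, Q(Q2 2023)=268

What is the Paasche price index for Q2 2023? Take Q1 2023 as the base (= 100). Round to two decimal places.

100.97

Paasche price index uses current-period quantities as weights.
ΣP(Q2 2023)·Q(Q2 2023) = 3.00×16 + 2.62×138 + 1.16×368 + 1589.57×6 + 1.42×255 + 4.13×268 = 48 + 361.56 + 426.88 + 9537.42 + 362.1 + 1106.84 = 11842.8
ΣP(Q1 2023)·Q(Q2 2023) = 3.52×16 + 3.25×138 + 1.31×368 + 1576.73×6 + 2.02×255 + 2.86×268 = 56.32 + 448.5 + 482.08 + 9460.38 + 515.1 + 766.48 = 11728.86
Index = 11842.8 / 11728.86 × 100 = 100.9714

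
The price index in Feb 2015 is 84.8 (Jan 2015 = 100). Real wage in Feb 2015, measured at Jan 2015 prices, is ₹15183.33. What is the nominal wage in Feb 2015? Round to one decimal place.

12875.5

Nominal = Real × (Index/100) = 15183.33 × (84.8/100)
        = 15183.33 × 0.848 = 12875.4638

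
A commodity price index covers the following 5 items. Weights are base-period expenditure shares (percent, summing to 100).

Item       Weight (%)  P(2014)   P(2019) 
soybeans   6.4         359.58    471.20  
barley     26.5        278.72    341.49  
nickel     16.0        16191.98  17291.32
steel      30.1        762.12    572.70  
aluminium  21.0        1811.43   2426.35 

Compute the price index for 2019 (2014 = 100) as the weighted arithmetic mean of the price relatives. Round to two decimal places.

108.69

soybeans: 6.4 × (471.20/359.58) = 6.4 × 1.310418 = 8.3867
barley: 26.5 × (341.49/278.72) = 26.5 × 1.225208 = 32.4680
nickel: 16.0 × (17291.32/16191.98) = 16.0 × 1.067894 = 17.0863
steel: 30.1 × (572.70/762.12) = 30.1 × 0.751456 = 22.6188
aluminium: 21.0 × (2426.35/1811.43) = 21.0 × 1.339467 = 28.1288
Index = Σ wᵢ·(p₁ᵢ/p₀ᵢ) = 8.3867 + 32.4680 + 17.0863 + 22.6188 + 28.1288 = 108.6886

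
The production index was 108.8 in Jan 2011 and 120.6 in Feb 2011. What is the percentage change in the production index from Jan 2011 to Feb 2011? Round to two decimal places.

Change = (120.6 − 108.8) / 108.8 × 100
       = 11.8 / 108.8 × 100 = 10.8456%

10.85%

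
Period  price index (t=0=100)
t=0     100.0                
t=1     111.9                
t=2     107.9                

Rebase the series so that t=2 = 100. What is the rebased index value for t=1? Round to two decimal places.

Rebased(t=1) = 111.9 / 107.9 × 100 = 103.7071

103.71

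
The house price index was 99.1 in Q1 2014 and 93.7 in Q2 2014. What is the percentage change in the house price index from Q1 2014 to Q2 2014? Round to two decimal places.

Change = (93.7 − 99.1) / 99.1 × 100
       = -5.4 / 99.1 × 100 = -5.4490%

-5.45%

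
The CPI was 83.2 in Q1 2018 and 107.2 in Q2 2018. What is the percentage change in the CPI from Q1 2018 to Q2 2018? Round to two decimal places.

28.85%

Change = (107.2 − 83.2) / 83.2 × 100
       = 24.0 / 83.2 × 100 = 28.8462%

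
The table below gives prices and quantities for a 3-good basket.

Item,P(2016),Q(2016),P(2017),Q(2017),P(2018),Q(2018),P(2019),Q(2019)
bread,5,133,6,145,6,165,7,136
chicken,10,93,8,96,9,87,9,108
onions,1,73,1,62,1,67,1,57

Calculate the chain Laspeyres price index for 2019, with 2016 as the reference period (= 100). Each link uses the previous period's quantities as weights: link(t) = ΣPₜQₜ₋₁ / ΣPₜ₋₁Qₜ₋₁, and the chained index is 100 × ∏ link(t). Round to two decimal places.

Link 2016→2017:
ΣP(2017)Q(2016) = 6×133 + 8×93 + 1×73 = 798 + 744 + 73 = 1615
ΣP(2016)Q(2016) = 5×133 + 10×93 + 1×73 = 665 + 930 + 73 = 1668
link = 1615/1668 = 0.968225
Link 2017→2018:
ΣP(2018)Q(2017) = 6×145 + 9×96 + 1×62 = 870 + 864 + 62 = 1796
ΣP(2017)Q(2017) = 6×145 + 8×96 + 1×62 = 870 + 768 + 62 = 1700
link = 1796/1700 = 1.056471
Link 2018→2019:
ΣP(2019)Q(2018) = 7×165 + 9×87 + 1×67 = 1155 + 783 + 67 = 2005
ΣP(2018)Q(2018) = 6×165 + 9×87 + 1×67 = 990 + 783 + 67 = 1840
link = 2005/1840 = 1.089674
Chained index = 100 × 0.968225 × 1.056471 × 1.089674 = 111.4629

111.46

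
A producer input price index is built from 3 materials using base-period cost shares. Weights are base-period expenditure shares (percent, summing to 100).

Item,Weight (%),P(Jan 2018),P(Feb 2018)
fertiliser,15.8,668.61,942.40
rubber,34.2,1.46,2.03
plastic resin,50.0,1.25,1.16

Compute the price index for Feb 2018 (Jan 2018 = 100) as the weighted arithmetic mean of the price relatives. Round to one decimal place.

fertiliser: 15.8 × (942.40/668.61) = 15.8 × 1.409491 = 22.2700
rubber: 34.2 × (2.03/1.46) = 34.2 × 1.390411 = 47.5521
plastic resin: 50.0 × (1.16/1.25) = 50.0 × 0.928000 = 46.4000
Index = Σ wᵢ·(p₁ᵢ/p₀ᵢ) = 22.2700 + 47.5521 + 46.4000 = 116.2220

116.2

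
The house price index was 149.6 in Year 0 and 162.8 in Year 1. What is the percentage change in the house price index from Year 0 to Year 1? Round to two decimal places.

8.82%

Change = (162.8 − 149.6) / 149.6 × 100
       = 13.2 / 149.6 × 100 = 8.8235%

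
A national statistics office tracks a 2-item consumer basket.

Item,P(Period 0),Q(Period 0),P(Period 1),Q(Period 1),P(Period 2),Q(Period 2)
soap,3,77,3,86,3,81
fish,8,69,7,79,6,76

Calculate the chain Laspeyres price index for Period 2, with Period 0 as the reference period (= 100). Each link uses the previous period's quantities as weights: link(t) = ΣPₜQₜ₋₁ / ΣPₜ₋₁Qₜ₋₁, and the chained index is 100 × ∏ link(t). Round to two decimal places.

Link Period 0→Period 1:
ΣP(Period 1)Q(Period 0) = 3×77 + 7×69 = 231 + 483 = 714
ΣP(Period 0)Q(Period 0) = 3×77 + 8×69 = 231 + 552 = 783
link = 714/783 = 0.911877
Link Period 1→Period 2:
ΣP(Period 2)Q(Period 1) = 3×86 + 6×79 = 258 + 474 = 732
ΣP(Period 1)Q(Period 1) = 3×86 + 7×79 = 258 + 553 = 811
link = 732/811 = 0.902589
Chained index = 100 × 0.911877 × 0.902589 = 82.3051

82.31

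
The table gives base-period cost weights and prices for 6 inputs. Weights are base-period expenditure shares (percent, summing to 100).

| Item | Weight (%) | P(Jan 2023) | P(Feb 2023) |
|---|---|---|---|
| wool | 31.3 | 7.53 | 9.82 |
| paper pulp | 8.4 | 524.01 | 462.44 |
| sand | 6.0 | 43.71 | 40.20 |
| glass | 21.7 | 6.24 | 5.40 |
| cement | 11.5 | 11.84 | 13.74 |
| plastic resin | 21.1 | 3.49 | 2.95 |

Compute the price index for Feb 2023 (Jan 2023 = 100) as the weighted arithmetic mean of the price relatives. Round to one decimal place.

wool: 31.3 × (9.82/7.53) = 31.3 × 1.304117 = 40.8189
paper pulp: 8.4 × (462.44/524.01) = 8.4 × 0.882502 = 7.4130
sand: 6.0 × (40.20/43.71) = 6.0 × 0.919698 = 5.5182
glass: 21.7 × (5.40/6.24) = 21.7 × 0.865385 = 18.7788
cement: 11.5 × (13.74/11.84) = 11.5 × 1.160473 = 13.3454
plastic resin: 21.1 × (2.95/3.49) = 21.1 × 0.845272 = 17.8352
Index = Σ wᵢ·(p₁ᵢ/p₀ᵢ) = 40.8189 + 7.4130 + 5.5182 + 18.7788 + 13.3454 + 17.8352 = 103.7096

103.7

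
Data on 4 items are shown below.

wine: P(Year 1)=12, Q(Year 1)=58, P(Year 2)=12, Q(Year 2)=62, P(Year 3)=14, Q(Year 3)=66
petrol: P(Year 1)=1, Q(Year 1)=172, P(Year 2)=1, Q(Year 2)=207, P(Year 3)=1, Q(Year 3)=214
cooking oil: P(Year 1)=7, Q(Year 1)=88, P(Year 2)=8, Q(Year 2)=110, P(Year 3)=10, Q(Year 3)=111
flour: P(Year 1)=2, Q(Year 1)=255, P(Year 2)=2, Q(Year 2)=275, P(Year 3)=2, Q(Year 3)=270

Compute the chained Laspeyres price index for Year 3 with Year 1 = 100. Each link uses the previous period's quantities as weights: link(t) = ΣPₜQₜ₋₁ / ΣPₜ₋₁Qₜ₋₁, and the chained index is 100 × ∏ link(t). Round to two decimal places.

119.50

Link Year 1→Year 2:
ΣP(Year 2)Q(Year 1) = 12×58 + 1×172 + 8×88 + 2×255 = 696 + 172 + 704 + 510 = 2082
ΣP(Year 1)Q(Year 1) = 12×58 + 1×172 + 7×88 + 2×255 = 696 + 172 + 616 + 510 = 1994
link = 2082/1994 = 1.044132
Link Year 2→Year 3:
ΣP(Year 3)Q(Year 2) = 14×62 + 1×207 + 10×110 + 2×275 = 868 + 207 + 1100 + 550 = 2725
ΣP(Year 2)Q(Year 2) = 12×62 + 1×207 + 8×110 + 2×275 = 744 + 207 + 880 + 550 = 2381
link = 2725/2381 = 1.144477
Chained index = 100 × 1.044132 × 1.144477 = 119.4986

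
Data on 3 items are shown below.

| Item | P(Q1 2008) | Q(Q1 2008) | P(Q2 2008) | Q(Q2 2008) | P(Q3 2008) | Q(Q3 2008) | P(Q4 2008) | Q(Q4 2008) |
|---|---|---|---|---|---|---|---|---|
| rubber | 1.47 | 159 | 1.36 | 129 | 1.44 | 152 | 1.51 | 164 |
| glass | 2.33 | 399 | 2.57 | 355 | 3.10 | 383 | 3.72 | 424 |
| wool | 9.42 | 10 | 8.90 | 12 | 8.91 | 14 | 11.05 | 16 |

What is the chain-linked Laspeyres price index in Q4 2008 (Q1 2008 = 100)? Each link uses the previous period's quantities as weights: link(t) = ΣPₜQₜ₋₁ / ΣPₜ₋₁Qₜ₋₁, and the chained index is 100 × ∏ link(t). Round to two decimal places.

145.81

Link Q1 2008→Q2 2008:
ΣP(Q2 2008)Q(Q1 2008) = 1.36×159 + 2.57×399 + 8.90×10 = 216.24 + 1025.43 + 89 = 1330.67
ΣP(Q1 2008)Q(Q1 2008) = 1.47×159 + 2.33×399 + 9.42×10 = 233.73 + 929.67 + 94.2 = 1257.6
link = 1330.67/1257.6 = 1.058103
Link Q2 2008→Q3 2008:
ΣP(Q3 2008)Q(Q2 2008) = 1.44×129 + 3.10×355 + 8.91×12 = 185.76 + 1100.5 + 106.92 = 1393.18
ΣP(Q2 2008)Q(Q2 2008) = 1.36×129 + 2.57×355 + 8.90×12 = 175.44 + 912.35 + 106.8 = 1194.59
link = 1393.18/1194.59 = 1.166241
Link Q3 2008→Q4 2008:
ΣP(Q4 2008)Q(Q3 2008) = 1.51×152 + 3.72×383 + 11.05×14 = 229.52 + 1424.76 + 154.7 = 1808.98
ΣP(Q3 2008)Q(Q3 2008) = 1.44×152 + 3.10×383 + 8.91×14 = 218.88 + 1187.3 + 124.74 = 1530.92
link = 1808.98/1530.92 = 1.181629
Chained index = 100 × 1.058103 × 1.166241 × 1.181629 = 145.8134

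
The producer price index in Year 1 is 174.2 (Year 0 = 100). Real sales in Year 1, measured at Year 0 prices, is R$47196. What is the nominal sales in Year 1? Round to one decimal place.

Nominal = Real × (Index/100) = 47196 × (174.2/100)
        = 47196 × 1.742 = 82215.4320

82215.4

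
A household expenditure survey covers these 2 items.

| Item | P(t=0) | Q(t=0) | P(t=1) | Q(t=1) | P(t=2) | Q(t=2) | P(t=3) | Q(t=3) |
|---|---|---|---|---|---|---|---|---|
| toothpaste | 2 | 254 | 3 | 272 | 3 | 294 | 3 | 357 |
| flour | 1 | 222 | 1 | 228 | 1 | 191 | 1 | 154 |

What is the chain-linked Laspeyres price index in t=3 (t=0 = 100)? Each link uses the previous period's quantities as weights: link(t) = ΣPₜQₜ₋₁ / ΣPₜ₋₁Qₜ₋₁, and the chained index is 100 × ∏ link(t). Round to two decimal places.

Link t=0→t=1:
ΣP(t=1)Q(t=0) = 3×254 + 1×222 = 762 + 222 = 984
ΣP(t=0)Q(t=0) = 2×254 + 1×222 = 508 + 222 = 730
link = 984/730 = 1.347945
Link t=1→t=2:
ΣP(t=2)Q(t=1) = 3×272 + 1×228 = 816 + 228 = 1044
ΣP(t=1)Q(t=1) = 3×272 + 1×228 = 816 + 228 = 1044
link = 1044/1044 = 1.000000
Link t=2→t=3:
ΣP(t=3)Q(t=2) = 3×294 + 1×191 = 882 + 191 = 1073
ΣP(t=2)Q(t=2) = 3×294 + 1×191 = 882 + 191 = 1073
link = 1073/1073 = 1.000000
Chained index = 100 × 1.347945 × 1.000000 × 1.000000 = 134.7945

134.79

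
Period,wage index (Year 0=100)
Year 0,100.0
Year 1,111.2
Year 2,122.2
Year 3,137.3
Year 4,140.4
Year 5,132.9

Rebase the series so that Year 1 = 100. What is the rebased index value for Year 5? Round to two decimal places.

119.51

Rebased(Year 5) = 132.9 / 111.2 × 100 = 119.5144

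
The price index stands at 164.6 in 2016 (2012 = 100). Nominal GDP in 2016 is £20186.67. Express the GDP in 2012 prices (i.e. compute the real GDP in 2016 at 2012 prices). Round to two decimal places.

12264.08

Real = Nominal ÷ (Index/100) = 20186.67 ÷ (164.6/100)
     = 20186.67 ÷ 1.646 = 12264.0765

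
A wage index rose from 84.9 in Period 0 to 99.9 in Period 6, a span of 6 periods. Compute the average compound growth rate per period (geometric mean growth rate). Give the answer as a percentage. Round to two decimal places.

Growth factor = (99.9/84.9)^(1/6) = (1.176678)^(1/6) = 1.027487
Growth rate = 1.027487 − 1 = 0.027487 = 2.7487%

2.75%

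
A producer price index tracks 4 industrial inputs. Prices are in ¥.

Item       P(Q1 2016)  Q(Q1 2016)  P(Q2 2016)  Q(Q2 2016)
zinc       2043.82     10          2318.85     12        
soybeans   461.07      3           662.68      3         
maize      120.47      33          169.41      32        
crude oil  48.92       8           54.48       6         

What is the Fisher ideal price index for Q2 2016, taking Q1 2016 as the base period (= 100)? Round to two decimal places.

Laspeyres component (base-period weights):
ΣP(Q2 2016)Q(Q1 2016) = 2318.85×10 + 662.68×3 + 169.41×33 + 54.48×8 = 23188.5 + 1988.04 + 5590.53 + 435.84 = 31202.91
ΣP(Q1 2016)Q(Q1 2016) = 2043.82×10 + 461.07×3 + 120.47×33 + 48.92×8 = 20438.2 + 1383.21 + 3975.51 + 391.36 = 26188.28
L = 31202.91 / 26188.28 × 100 = 119.1484
Paasche component (current-period weights):
ΣP(Q2 2016)Q(Q2 2016) = 2318.85×12 + 662.68×3 + 169.41×32 + 54.48×6 = 27826.2 + 1988.04 + 5421.12 + 326.88 = 35562.24
ΣP(Q1 2016)Q(Q2 2016) = 2043.82×12 + 461.07×3 + 120.47×32 + 48.92×6 = 24525.84 + 1383.21 + 3855.04 + 293.52 = 30057.61
P = 35562.24 / 30057.61 × 100 = 118.3136
Fisher = √(L × P) = √(119.1484 × 118.3136) = 118.7303

118.73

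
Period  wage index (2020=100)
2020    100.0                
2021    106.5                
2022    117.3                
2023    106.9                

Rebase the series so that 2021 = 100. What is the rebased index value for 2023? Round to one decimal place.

100.4

Rebased(2023) = 106.9 / 106.5 × 100 = 100.3756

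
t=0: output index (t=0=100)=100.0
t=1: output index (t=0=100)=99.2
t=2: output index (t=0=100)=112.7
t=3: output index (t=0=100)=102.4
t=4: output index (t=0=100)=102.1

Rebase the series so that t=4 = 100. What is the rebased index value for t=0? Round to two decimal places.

97.94

Rebased(t=0) = 100.0 / 102.1 × 100 = 97.9432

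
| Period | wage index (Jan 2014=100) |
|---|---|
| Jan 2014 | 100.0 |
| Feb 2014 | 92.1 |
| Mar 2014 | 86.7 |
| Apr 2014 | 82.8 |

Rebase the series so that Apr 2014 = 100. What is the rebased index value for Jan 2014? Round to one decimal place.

120.8

Rebased(Jan 2014) = 100.0 / 82.8 × 100 = 120.7729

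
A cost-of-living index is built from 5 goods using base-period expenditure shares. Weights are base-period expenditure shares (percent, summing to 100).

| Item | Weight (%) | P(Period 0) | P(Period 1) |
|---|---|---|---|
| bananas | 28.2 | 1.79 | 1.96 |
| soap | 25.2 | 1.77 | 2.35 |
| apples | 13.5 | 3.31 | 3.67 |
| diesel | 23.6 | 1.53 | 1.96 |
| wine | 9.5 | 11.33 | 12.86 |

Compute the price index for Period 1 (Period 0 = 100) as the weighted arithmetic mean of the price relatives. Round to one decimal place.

120.3

bananas: 28.2 × (1.96/1.79) = 28.2 × 1.094972 = 30.8782
soap: 25.2 × (2.35/1.77) = 25.2 × 1.327684 = 33.4576
apples: 13.5 × (3.67/3.31) = 13.5 × 1.108761 = 14.9683
diesel: 23.6 × (1.96/1.53) = 23.6 × 1.281046 = 30.2327
wine: 9.5 × (12.86/11.33) = 9.5 × 1.135040 = 10.7829
Index = Σ wᵢ·(p₁ᵢ/p₀ᵢ) = 30.8782 + 33.4576 + 14.9683 + 30.2327 + 10.7829 = 120.3197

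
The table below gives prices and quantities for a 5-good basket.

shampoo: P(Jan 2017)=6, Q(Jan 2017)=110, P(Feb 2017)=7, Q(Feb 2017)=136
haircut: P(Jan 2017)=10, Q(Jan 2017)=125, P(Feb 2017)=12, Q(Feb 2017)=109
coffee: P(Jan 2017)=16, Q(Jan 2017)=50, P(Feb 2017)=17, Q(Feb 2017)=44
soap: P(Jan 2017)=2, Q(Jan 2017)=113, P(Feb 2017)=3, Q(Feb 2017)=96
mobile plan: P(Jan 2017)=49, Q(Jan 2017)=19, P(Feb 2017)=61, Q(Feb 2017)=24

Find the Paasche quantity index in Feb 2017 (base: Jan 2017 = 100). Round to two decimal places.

Paasche quantity index uses current-period prices as weights.
ΣP(Feb 2017)·Q(Feb 2017) = 7×136 + 12×109 + 17×44 + 3×96 + 61×24 = 952 + 1308 + 748 + 288 + 1464 = 4760
ΣP(Feb 2017)·Q(Jan 2017) = 7×110 + 12×125 + 17×50 + 3×113 + 61×19 = 770 + 1500 + 850 + 339 + 1159 = 4618
Index = 4760 / 4618 × 100 = 103.0749

103.07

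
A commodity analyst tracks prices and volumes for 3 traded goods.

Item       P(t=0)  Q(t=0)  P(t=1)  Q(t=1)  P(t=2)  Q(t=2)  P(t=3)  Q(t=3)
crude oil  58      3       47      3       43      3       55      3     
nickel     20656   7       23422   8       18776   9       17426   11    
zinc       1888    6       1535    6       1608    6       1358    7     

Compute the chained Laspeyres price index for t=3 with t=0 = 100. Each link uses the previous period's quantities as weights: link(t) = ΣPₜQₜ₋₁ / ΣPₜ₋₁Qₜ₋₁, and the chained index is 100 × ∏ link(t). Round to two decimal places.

83.41

Link t=0→t=1:
ΣP(t=1)Q(t=0) = 47×3 + 23422×7 + 1535×6 = 141 + 163954 + 9210 = 173305
ΣP(t=0)Q(t=0) = 58×3 + 20656×7 + 1888×6 = 174 + 144592 + 11328 = 156094
link = 173305/156094 = 1.110260
Link t=1→t=2:
ΣP(t=2)Q(t=1) = 43×3 + 18776×8 + 1608×6 = 129 + 150208 + 9648 = 159985
ΣP(t=1)Q(t=1) = 47×3 + 23422×8 + 1535×6 = 141 + 187376 + 9210 = 196727
link = 159985/196727 = 0.813234
Link t=2→t=3:
ΣP(t=3)Q(t=2) = 55×3 + 17426×9 + 1358×6 = 165 + 156834 + 8148 = 165147
ΣP(t=2)Q(t=2) = 43×3 + 18776×9 + 1608×6 = 129 + 168984 + 9648 = 178761
link = 165147/178761 = 0.923842
Chained index = 100 × 1.110260 × 0.813234 × 0.923842 = 83.4138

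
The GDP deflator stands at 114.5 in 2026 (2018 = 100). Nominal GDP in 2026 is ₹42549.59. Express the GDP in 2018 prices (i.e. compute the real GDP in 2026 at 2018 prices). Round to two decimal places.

Real = Nominal ÷ (Index/100) = 42549.59 ÷ (114.5/100)
     = 42549.59 ÷ 1.145 = 37161.2140

37161.21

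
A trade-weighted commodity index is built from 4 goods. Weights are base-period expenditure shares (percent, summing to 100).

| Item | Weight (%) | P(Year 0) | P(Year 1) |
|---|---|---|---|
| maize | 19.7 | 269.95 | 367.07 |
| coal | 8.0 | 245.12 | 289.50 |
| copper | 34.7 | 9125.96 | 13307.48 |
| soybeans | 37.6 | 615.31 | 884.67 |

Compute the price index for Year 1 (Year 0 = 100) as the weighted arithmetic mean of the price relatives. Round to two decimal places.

140.90

maize: 19.7 × (367.07/269.95) = 19.7 × 1.359770 = 26.7875
coal: 8.0 × (289.50/245.12) = 8.0 × 1.181054 = 9.4484
copper: 34.7 × (13307.48/9125.96) = 34.7 × 1.458201 = 50.5996
soybeans: 37.6 × (884.67/615.31) = 37.6 × 1.437763 = 54.0599
Index = Σ wᵢ·(p₁ᵢ/p₀ᵢ) = 26.7875 + 9.4484 + 50.5996 + 54.0599 = 140.8954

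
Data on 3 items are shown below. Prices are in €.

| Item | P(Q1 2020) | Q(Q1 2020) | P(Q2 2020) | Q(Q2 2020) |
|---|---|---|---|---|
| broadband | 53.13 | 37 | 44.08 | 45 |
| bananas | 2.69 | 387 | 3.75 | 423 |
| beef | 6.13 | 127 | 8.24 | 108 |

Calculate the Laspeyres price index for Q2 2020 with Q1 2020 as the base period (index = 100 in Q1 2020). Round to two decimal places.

Laspeyres price index uses base-period quantities as weights.
ΣP(Q2 2020)·Q(Q1 2020) = 44.08×37 + 3.75×387 + 8.24×127 = 1630.96 + 1451.25 + 1046.48 = 4128.69
ΣP(Q1 2020)·Q(Q1 2020) = 53.13×37 + 2.69×387 + 6.13×127 = 1965.81 + 1041.03 + 778.51 = 3785.35
Index = 4128.69 / 3785.35 × 100 = 109.0702

109.07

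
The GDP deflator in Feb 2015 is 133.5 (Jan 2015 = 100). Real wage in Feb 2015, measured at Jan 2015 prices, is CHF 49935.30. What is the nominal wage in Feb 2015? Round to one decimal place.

Nominal = Real × (Index/100) = 49935.30 × (133.5/100)
        = 49935.30 × 1.335 = 66663.6255

66663.6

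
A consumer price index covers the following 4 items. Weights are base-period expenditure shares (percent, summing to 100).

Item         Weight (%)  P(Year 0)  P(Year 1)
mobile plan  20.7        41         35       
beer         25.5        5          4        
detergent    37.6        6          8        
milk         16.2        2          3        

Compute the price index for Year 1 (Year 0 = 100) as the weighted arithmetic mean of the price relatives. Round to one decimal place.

mobile plan: 20.7 × (35/41) = 20.7 × 0.853659 = 17.6707
beer: 25.5 × (4/5) = 25.5 × 0.800000 = 20.4000
detergent: 37.6 × (8/6) = 37.6 × 1.333333 = 50.1333
milk: 16.2 × (3/2) = 16.2 × 1.500000 = 24.3000
Index = Σ wᵢ·(p₁ᵢ/p₀ᵢ) = 17.6707 + 20.4000 + 50.1333 + 24.3000 = 112.5041

112.5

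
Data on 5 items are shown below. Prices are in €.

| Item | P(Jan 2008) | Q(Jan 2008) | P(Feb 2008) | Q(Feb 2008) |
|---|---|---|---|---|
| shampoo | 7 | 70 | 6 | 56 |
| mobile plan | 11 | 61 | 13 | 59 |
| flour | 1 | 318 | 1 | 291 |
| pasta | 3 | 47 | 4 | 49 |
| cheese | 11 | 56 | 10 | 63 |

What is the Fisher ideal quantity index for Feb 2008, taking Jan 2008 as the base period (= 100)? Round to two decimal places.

97.27

Laspeyres component (base-period weights):
ΣP(Jan 2008)Q(Feb 2008) = 7×56 + 11×59 + 1×291 + 3×49 + 11×63 = 392 + 649 + 291 + 147 + 693 = 2172
ΣP(Jan 2008)Q(Jan 2008) = 7×70 + 11×61 + 1×318 + 3×47 + 11×56 = 490 + 671 + 318 + 141 + 616 = 2236
L = 2172 / 2236 × 100 = 97.1377
Paasche component (current-period weights):
ΣP(Feb 2008)Q(Feb 2008) = 6×56 + 13×59 + 1×291 + 4×49 + 10×63 = 336 + 767 + 291 + 196 + 630 = 2220
ΣP(Feb 2008)Q(Jan 2008) = 6×70 + 13×61 + 1×318 + 4×47 + 10×56 = 420 + 793 + 318 + 188 + 560 = 2279
P = 2220 / 2279 × 100 = 97.4111
Fisher = √(L × P) = √(97.1377 × 97.4111) = 97.2743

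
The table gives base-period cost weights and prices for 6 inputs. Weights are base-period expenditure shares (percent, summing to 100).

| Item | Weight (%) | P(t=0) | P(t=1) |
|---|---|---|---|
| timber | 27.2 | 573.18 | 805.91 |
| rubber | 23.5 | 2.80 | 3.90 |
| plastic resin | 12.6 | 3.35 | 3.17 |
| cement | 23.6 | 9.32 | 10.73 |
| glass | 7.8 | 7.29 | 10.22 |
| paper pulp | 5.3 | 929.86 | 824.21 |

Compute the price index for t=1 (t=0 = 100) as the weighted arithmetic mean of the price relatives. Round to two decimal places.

125.70

timber: 27.2 × (805.91/573.18) = 27.2 × 1.406033 = 38.2441
rubber: 23.5 × (3.90/2.80) = 23.5 × 1.392857 = 32.7321
plastic resin: 12.6 × (3.17/3.35) = 12.6 × 0.946269 = 11.9230
cement: 23.6 × (10.73/9.32) = 23.6 × 1.151288 = 27.1704
glass: 7.8 × (10.22/7.29) = 7.8 × 1.401920 = 10.9350
paper pulp: 5.3 × (824.21/929.86) = 5.3 × 0.886381 = 4.6978
Index = Σ wᵢ·(p₁ᵢ/p₀ᵢ) = 38.2441 + 32.7321 + 11.9230 + 27.1704 + 10.9350 + 4.6978 = 125.7024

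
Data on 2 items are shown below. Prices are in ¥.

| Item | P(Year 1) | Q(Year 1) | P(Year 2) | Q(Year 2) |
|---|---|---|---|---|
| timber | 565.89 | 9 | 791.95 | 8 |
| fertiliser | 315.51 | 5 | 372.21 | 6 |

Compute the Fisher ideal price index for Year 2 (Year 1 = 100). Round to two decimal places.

134.11

Laspeyres component (base-period weights):
ΣP(Year 2)Q(Year 1) = 791.95×9 + 372.21×5 = 7127.55 + 1861.05 = 8988.6
ΣP(Year 1)Q(Year 1) = 565.89×9 + 315.51×5 = 5093.01 + 1577.55 = 6670.56
L = 8988.6 / 6670.56 × 100 = 134.7503
Paasche component (current-period weights):
ΣP(Year 2)Q(Year 2) = 791.95×8 + 372.21×6 = 6335.6 + 2233.26 = 8568.86
ΣP(Year 1)Q(Year 2) = 565.89×8 + 315.51×6 = 4527.12 + 1893.06 = 6420.18
P = 8568.86 / 6420.18 × 100 = 133.4676
Fisher = √(L × P) = √(134.7503 × 133.4676) = 134.1074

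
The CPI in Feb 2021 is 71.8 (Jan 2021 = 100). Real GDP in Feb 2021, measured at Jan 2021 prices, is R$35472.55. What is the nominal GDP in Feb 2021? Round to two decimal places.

25469.29

Nominal = Real × (Index/100) = 35472.55 × (71.8/100)
        = 35472.55 × 0.718 = 25469.2909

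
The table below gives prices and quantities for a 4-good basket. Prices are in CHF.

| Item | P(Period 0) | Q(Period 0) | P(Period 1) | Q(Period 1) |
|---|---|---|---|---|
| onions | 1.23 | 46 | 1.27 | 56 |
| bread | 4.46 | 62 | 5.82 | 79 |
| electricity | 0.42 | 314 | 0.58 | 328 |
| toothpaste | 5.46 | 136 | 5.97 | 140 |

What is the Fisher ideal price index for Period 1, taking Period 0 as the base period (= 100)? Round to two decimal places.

Laspeyres component (base-period weights):
ΣP(Period 1)Q(Period 0) = 1.27×46 + 5.82×62 + 0.58×314 + 5.97×136 = 58.42 + 360.84 + 182.12 + 811.92 = 1413.3
ΣP(Period 0)Q(Period 0) = 1.23×46 + 4.46×62 + 0.42×314 + 5.46×136 = 56.58 + 276.52 + 131.88 + 742.56 = 1207.54
L = 1413.3 / 1207.54 × 100 = 117.0396
Paasche component (current-period weights):
ΣP(Period 1)Q(Period 1) = 1.27×56 + 5.82×79 + 0.58×328 + 5.97×140 = 71.12 + 459.78 + 190.24 + 835.8 = 1556.94
ΣP(Period 0)Q(Period 1) = 1.23×56 + 4.46×79 + 0.42×328 + 5.46×140 = 68.88 + 352.34 + 137.76 + 764.4 = 1323.38
P = 1556.94 / 1323.38 × 100 = 117.6487
Fisher = √(L × P) = √(117.0396 × 117.6487) = 117.3438

117.34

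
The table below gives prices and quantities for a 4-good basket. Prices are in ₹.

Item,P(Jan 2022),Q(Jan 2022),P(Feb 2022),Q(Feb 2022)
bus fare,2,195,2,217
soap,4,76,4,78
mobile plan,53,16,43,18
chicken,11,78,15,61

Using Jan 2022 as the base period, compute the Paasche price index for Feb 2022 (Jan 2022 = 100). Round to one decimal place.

Paasche price index uses current-period quantities as weights.
ΣP(Feb 2022)·Q(Feb 2022) = 2×217 + 4×78 + 43×18 + 15×61 = 434 + 312 + 774 + 915 = 2435
ΣP(Jan 2022)·Q(Feb 2022) = 2×217 + 4×78 + 53×18 + 11×61 = 434 + 312 + 954 + 671 = 2371
Index = 2435 / 2371 × 100 = 102.6993

102.7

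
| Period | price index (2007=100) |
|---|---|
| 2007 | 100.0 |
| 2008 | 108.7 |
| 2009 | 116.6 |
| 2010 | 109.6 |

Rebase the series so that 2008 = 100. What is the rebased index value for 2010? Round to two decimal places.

Rebased(2010) = 109.6 / 108.7 × 100 = 100.8280

100.83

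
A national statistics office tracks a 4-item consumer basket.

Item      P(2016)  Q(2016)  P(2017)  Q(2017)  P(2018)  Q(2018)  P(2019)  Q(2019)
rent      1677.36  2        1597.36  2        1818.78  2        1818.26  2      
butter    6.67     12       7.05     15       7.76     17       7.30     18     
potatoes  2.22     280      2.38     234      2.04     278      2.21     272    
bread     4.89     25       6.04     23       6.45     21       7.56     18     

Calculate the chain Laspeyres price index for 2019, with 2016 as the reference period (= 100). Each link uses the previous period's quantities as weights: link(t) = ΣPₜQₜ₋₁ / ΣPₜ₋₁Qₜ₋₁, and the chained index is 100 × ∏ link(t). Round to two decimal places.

108.93

Link 2016→2017:
ΣP(2017)Q(2016) = 1597.36×2 + 7.05×12 + 2.38×280 + 6.04×25 = 3194.72 + 84.6 + 666.4 + 151 = 4096.72
ΣP(2016)Q(2016) = 1677.36×2 + 6.67×12 + 2.22×280 + 4.89×25 = 3354.72 + 80.04 + 621.6 + 122.25 = 4178.61
link = 4096.72/4178.61 = 0.980403
Link 2017→2018:
ΣP(2018)Q(2017) = 1818.78×2 + 7.76×15 + 2.04×234 + 6.45×23 = 3637.56 + 116.4 + 477.36 + 148.35 = 4379.67
ΣP(2017)Q(2017) = 1597.36×2 + 7.05×15 + 2.38×234 + 6.04×23 = 3194.72 + 105.75 + 556.92 + 138.92 = 3996.31
link = 4379.67/3996.31 = 1.095928
Link 2018→2019:
ΣP(2019)Q(2018) = 1818.26×2 + 7.30×17 + 2.21×278 + 7.56×21 = 3636.52 + 124.1 + 614.38 + 158.76 = 4533.76
ΣP(2018)Q(2018) = 1818.78×2 + 7.76×17 + 2.04×278 + 6.45×21 = 3637.56 + 131.92 + 567.12 + 135.45 = 4472.05
link = 4533.76/4472.05 = 1.013799
Chained index = 100 × 0.980403 × 1.095928 × 1.013799 = 108.9278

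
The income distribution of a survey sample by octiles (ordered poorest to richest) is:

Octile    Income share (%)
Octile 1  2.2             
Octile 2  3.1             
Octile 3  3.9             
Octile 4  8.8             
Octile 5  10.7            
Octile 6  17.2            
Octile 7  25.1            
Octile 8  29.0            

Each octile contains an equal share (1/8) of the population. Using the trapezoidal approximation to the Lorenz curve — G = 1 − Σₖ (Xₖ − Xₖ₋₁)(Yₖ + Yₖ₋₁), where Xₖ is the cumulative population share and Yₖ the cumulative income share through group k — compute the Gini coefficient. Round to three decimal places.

0.424

Cumulative income shares Yₖ: 0.0220, 0.0530, 0.0920, 0.1800, 0.2870, 0.4590, 0.7100, 1.0000
Σ (Xₖ−Xₖ₋₁)(Yₖ+Yₖ₋₁) = (1/8)(0.0220+0.0000) + (1/8)(0.0530+0.0220) + (1/8)(0.0920+0.0530) + (1/8)(0.1800+0.0920) + (1/8)(0.2870+0.1800) + (1/8)(0.4590+0.2870) + (1/8)(0.7100+0.4590) + (1/8)(1.0000+0.7100)
  = 0.0028 + 0.0094 + 0.0181 + 0.0340 + 0.0584 + 0.0932 + 0.1461 + 0.2137 = 0.5757
G = 1 − 0.5757 = 0.4243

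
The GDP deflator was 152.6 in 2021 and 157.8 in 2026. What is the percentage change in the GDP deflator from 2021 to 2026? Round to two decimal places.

Change = (157.8 − 152.6) / 152.6 × 100
       = 5.2 / 152.6 × 100 = 3.4076%

3.41%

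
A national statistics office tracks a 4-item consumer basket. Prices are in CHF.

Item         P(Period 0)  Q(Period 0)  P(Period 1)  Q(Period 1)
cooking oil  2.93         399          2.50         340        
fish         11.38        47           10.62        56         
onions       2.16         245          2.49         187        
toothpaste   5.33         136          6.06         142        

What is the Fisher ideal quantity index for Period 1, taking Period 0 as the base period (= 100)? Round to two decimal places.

94.50

Laspeyres component (base-period weights):
ΣP(Period 0)Q(Period 1) = 2.93×340 + 11.38×56 + 2.16×187 + 5.33×142 = 996.2 + 637.28 + 403.92 + 756.86 = 2794.26
ΣP(Period 0)Q(Period 0) = 2.93×399 + 11.38×47 + 2.16×245 + 5.33×136 = 1169.07 + 534.86 + 529.2 + 724.88 = 2958.01
L = 2794.26 / 2958.01 × 100 = 94.4642
Paasche component (current-period weights):
ΣP(Period 1)Q(Period 1) = 2.50×340 + 10.62×56 + 2.49×187 + 6.06×142 = 850 + 594.72 + 465.63 + 860.52 = 2770.87
ΣP(Period 1)Q(Period 0) = 2.50×399 + 10.62×47 + 2.49×245 + 6.06×136 = 997.5 + 499.14 + 610.05 + 824.16 = 2930.85
P = 2770.87 / 2930.85 × 100 = 94.5415
Fisher = √(L × P) = √(94.4642 × 94.5415) = 94.5028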